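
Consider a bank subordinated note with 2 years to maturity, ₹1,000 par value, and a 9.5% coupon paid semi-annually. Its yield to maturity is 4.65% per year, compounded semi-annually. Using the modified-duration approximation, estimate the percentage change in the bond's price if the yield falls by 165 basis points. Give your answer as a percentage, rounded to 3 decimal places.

+3.022%

Periodic yield y = 0.02325. Modified duration first:
  t   CF        PV=CF/(1+0.02325)^t    t·PV
  1        47.50        46.4207        46.4207
  2        47.50        45.3660        90.7319
  3        47.50        44.3352       133.0055
  4     1,047.50       955.4919     3,821.9677
  Σ                  1,091.6138     4,092.1258
P = 1,091.6138; D_Mac = 3.74869 half-year periods = 1.87435 yrs; D_mod = 1.87435/(1+0.02325) = 1.83176 yrs.
ΔP/P ≈ -D_mod · Δy = -1.83176 × (-0.0165) = +0.030224 = +3.0224%.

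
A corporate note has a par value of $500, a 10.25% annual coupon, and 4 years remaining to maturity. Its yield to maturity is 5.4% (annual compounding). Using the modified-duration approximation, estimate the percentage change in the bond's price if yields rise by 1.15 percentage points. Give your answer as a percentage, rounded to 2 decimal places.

-3.84%

Periodic yield y = 0.054. Modified duration first:
  t   CF        PV=CF/(1+0.054)^t    t·PV
  1        51.25        48.6243        48.6243
  2        51.25        46.1331        92.2662
  3        51.25        43.7695       131.3086
  4       551.25       446.6694     1,786.6774
  Σ                    585.1963     2,058.8766
P = 585.1963; D_Mac = 3.51827 yrs; D_mod = 3.51827/(1+0.054) = 3.33801 yrs.
ΔP/P ≈ -D_mod · Δy = -3.33801 × (+0.0115) = -0.038387 = -3.8387%.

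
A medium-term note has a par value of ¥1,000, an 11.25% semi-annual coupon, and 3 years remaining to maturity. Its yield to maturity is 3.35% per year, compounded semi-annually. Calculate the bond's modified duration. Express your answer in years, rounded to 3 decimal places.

Periodic yield y = 0.01675. First find Macaulay duration:
  t   CF        PV=CF/(1+0.01675)^t    t·PV
  1        56.25        55.3233        55.3233
  2        56.25        54.4119       108.8239
  3        56.25        53.5155       160.5466
  4        56.25        52.6339       210.5357
  5        56.25        51.7668       258.8342
  6     1,056.25       956.0523     5,736.3136
  Σ                  1,223.7039     6,530.3774
P = 1,223.7039; Macaulay duration = 6,530.3774 / 1,223.7039 = 5.33657 half-year periods = 2.66828 years.
Modified duration = D_Mac / (1 + y) = 2.66828 / 1.01675 = 2.62433 years.

2.624 years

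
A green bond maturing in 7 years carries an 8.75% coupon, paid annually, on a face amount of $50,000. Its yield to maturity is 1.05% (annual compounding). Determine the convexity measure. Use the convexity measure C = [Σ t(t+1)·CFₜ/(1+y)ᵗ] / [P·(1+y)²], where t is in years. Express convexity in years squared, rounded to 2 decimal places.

42.56

With y = 0.0105:
  t   CF        PV=CF/(1+0.0105)^t    t·PV        t(t+1)·PV
  1     4,375.00     4,329.5398     4,329.5398       8,659.0797
  2     4,375.00     4,284.5520     8,569.1041      25,707.3122
  3     4,375.00     4,240.0317    12,720.0951      50,880.3804
  4     4,375.00     4,195.9740    16,783.8959      83,919.4795
  5     4,375.00     4,152.3740    20,761.8702     124,571.2214
  6     4,375.00     4,109.2272    24,655.3630     172,587.5408
  7    54,375.00    50,541.1413   353,787.9893   2,830,303.9144
  Σ                 75,852.8401   441,607.8574   3,296,628.9285
P = 75,852.8401.
Convexity = Σ t(t+1)·PV / [P·(1+y)²] = 3,296,628.9285 / (75,852.8401 × 1.021110) = 42.56235.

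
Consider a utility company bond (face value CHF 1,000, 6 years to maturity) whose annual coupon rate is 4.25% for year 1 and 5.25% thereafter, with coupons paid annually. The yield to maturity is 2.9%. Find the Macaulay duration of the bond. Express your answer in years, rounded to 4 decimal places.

5.3841 years

Periodic yield y = 0.029. Discount each cash flow and weight by its year:
  t   CF        PV=CF/(1+0.029)^t    t·PV
  1        42.50        41.3022        41.3022
  2        52.50        49.5825        99.1650
  3        52.50        48.1851       144.5554
  4        52.50        46.8272       187.3086
  5        52.50        45.5074       227.5372
  6     1,052.50       886.6043     5,319.6261
  Σ                  1,118.0088     6,019.4946
Price P = Σ PV = 1,118.0088.
Macaulay duration = Σ(t·PV) / P = 6,019.4946 / 1,118.0088 = 5.38412 years.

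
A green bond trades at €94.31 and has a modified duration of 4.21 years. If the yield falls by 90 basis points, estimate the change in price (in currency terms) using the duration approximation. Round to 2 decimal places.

Duration approximation: ΔP/P ≈ -D_mod · Δy = -4.21 × (-0.009) = +0.037890.
ΔP ≈ 94.31 × (+0.037890) = +3.5734059.

+€3.57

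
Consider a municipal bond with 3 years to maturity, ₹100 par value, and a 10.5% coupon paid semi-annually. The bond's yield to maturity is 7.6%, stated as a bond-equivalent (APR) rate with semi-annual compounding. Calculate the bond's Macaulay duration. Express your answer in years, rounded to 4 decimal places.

Periodic yield y = 0.038. Discount each cash flow and weight by its period:
  t   CF        PV=CF/(1+0.038)^t    t·PV
  1         5.25         5.0578         5.0578
  2         5.25         4.8726         9.7453
  3         5.25         4.6943        14.0828
  4         5.25         4.5224        18.0896
  5         5.25         4.3568        21.7842
  6       105.25        84.1469       504.8812
  Σ                    107.6508       573.6410
Price P = Σ PV = 107.6508.
Macaulay duration = Σ(t·PV) / P = 573.6410 / 107.6508 = 5.32872 half-year periods.
In years: 5.32872 / 2 = 2.66436 years.

2.6644 years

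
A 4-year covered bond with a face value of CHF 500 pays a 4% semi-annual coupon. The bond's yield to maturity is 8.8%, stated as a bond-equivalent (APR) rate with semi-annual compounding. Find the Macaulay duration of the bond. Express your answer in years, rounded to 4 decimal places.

3.7066 years

Periodic yield y = 0.044. Discount each cash flow and weight by its period:
  t   CF        PV=CF/(1+0.044)^t    t·PV
  1        10.00         9.5785         9.5785
  2        10.00         9.1749        18.3497
  3        10.00         8.7882        26.3645
  4        10.00         8.4178        33.6712
  5        10.00         8.0630        40.3151
  6        10.00         7.7232        46.3392
  7        10.00         7.3977        51.7839
  8       510.00       361.3817     2,891.0538
  Σ                    420.5250     3,117.4558
Price P = Σ PV = 420.5250.
Macaulay duration = Σ(t·PV) / P = 3,117.4558 / 420.5250 = 7.41325 half-year periods.
In years: 7.41325 / 2 = 3.70662 years.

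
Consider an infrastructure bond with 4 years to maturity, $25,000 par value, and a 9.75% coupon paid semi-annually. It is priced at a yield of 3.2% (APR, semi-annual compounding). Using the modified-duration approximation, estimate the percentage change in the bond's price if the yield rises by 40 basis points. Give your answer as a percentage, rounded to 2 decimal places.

Periodic yield y = 0.016. Modified duration first:
  t   CF        PV=CF/(1+0.016)^t    t·PV
  1     1,218.75     1,199.5571     1,199.5571
  2     1,218.75     1,180.6664     2,361.3328
  3     1,218.75     1,162.0733     3,486.2198
  4     1,218.75     1,143.7729     4,575.0915
  5     1,218.75     1,125.7607     5,628.8036
  6     1,218.75     1,108.0322     6,648.1932
  7     1,218.75     1,090.5829     7,634.0801
  8    26,218.75    23,092.0409   184,736.3276
  Σ                 31,102.4864   216,269.6057
P = 31,102.4864; D_Mac = 6.95345 half-year periods = 3.47673 yrs; D_mod = 3.47673/(1+0.016) = 3.42197 yrs.
ΔP/P ≈ -D_mod · Δy = -3.42197 × (+0.004) = -0.013688 = -1.3688%.

-1.37%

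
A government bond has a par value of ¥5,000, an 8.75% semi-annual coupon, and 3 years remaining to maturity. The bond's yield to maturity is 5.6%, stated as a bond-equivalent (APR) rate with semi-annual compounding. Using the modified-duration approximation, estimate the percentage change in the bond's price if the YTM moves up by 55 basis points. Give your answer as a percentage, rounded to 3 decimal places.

Periodic yield y = 0.028. Modified duration first:
  t   CF        PV=CF/(1+0.028)^t    t·PV
  1       218.75       212.7918       212.7918
  2       218.75       206.9959       413.9919
  3       218.75       201.3579       604.0738
  4       218.75       195.8735       783.4939
  5       218.75       190.5384       952.6919
  6     5,218.75     4,421.8887    26,531.3321
  Σ                  5,429.4462    29,498.3753
P = 5,429.4462; D_Mac = 5.43304 half-year periods = 2.71652 yrs; D_mod = 2.71652/(1+0.028) = 2.64253 yrs.
ΔP/P ≈ -D_mod · Δy = -2.64253 × (+0.0055) = -0.014534 = -1.4534%.

-1.453%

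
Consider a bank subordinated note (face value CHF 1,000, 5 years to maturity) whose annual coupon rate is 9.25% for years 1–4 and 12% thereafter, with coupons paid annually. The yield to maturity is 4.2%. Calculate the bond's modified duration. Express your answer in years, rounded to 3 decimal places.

4.142 years

Periodic yield y = 0.042. First find Macaulay duration:
  t   CF        PV=CF/(1+0.042)^t    t·PV
  1        92.50        88.7716        88.7716
  2        92.50        85.1935       170.3869
  3        92.50        81.7596       245.2787
  4        92.50        78.4641       313.8563
  5     1,120.00       911.7577     4,558.7884
  Σ                  1,245.9464     5,377.0819
P = 1,245.9464; Macaulay duration = 5,377.0819 / 1,245.9464 = 4.31566 years.
Modified duration = D_Mac / (1 + y) = 4.31566 / 1.042 = 4.14171 years.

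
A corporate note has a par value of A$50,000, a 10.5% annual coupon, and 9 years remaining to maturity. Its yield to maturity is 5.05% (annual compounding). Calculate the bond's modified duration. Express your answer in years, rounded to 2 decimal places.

Periodic yield y = 0.0505. First find Macaulay duration:
  t   CF        PV=CF/(1+0.0505)^t    t·PV
  1     5,250.00     4,997.6202     4,997.6202
  2     5,250.00     4,757.3729     9,514.7457
  3     5,250.00     4,528.6748    13,586.0243
  4     5,250.00     4,310.9708    17,243.8830
  5     5,250.00     4,103.7323    20,518.6614
  6     5,250.00     3,906.4562    23,438.7374
  7     5,250.00     3,718.6637    26,030.6460
  8     5,250.00     3,539.8988    28,319.1906
  9    55,250.00    35,462.3712   319,161.3410
  Σ                 69,325.7608   462,810.8496
P = 69,325.7608; Macaulay duration = 462,810.8496 / 69,325.7608 = 6.67589 years.
Modified duration = D_Mac / (1 + y) = 6.67589 / 1.0505 = 6.35496 years.

6.35 years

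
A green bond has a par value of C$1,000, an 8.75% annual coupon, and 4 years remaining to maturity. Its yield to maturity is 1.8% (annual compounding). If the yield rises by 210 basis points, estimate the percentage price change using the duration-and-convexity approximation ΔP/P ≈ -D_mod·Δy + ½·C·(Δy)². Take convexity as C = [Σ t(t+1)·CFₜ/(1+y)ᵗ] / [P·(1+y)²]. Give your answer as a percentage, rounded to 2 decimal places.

-7.05%

With y = 0.018:
  t   CF        PV=CF/(1+0.018)^t    t·PV        t(t+1)·PV
  1        87.50        85.9528        85.9528         171.9057
  2        87.50        84.4331       168.8661         506.5983
  3        87.50        82.9401       248.8204         995.2816
  4     1,087.50     1,012.6005     4,050.4022      20,252.0108
  Σ                  1,265.9266     4,554.0415      21,925.7963
P = 1,265.9266; D_Mac = 3.59740 yrs; D_mod = 3.53379 yrs; C = 16.71288.
Duration effect: -3.53379 × (+0.021) = -0.074210
Convexity effect: 0.5 × 16.71288 × (0.021)² = +0.0036852
ΔP/P ≈ -0.074210 + 0.0036852 = -0.070524 = -7.0524%.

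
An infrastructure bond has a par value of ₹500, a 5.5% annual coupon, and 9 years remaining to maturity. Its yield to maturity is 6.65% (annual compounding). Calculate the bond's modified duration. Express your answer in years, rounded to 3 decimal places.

6.805 years

Periodic yield y = 0.0665. First find Macaulay duration:
  t   CF        PV=CF/(1+0.0665)^t    t·PV
  1        27.50        25.7853        25.7853
  2        27.50        24.1775        48.3550
  3        27.50        22.6699        68.0098
  4        27.50        21.2564        85.0255
  5        27.50        19.9310        99.6548
  6        27.50        18.6882       112.1292
  7        27.50        17.5229       122.6605
  8        27.50        16.4303       131.4425
  9       527.50       295.5117     2,659.6056
  Σ                    461.9732     3,352.6682
P = 461.9732; Macaulay duration = 3,352.6682 / 461.9732 = 7.25728 years.
Modified duration = D_Mac / (1 + y) = 7.25728 / 1.0665 = 6.80476 years.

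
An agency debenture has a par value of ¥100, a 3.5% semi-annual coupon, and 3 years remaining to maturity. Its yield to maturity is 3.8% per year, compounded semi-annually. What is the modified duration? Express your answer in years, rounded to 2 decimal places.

Periodic yield y = 0.019. First find Macaulay duration:
  t   CF        PV=CF/(1+0.019)^t    t·PV
  1         1.75         1.7174         1.7174
  2         1.75         1.6853         3.3707
  3         1.75         1.6539         4.9618
  4         1.75         1.6231         6.4923
  5         1.75         1.5928         7.9641
  6       101.75        90.8844       545.3064
  Σ                     99.1569       569.8126
P = 99.1569; Macaulay duration = 569.8126 / 99.1569 = 5.74657 half-year periods = 2.87329 years.
Modified duration = D_Mac / (1 + y) = 2.87329 / 1.019 = 2.81971 years.

2.82 years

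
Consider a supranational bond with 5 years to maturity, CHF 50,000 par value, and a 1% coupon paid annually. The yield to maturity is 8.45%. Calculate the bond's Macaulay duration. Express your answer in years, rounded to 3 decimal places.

Periodic yield y = 0.0845. Discount each cash flow and weight by its year:
  t   CF        PV=CF/(1+0.0845)^t    t·PV
  1       500.00       461.0420       461.0420
  2       500.00       425.1194       850.2387
  3       500.00       391.9957     1,175.9872
  4       500.00       361.4530     1,445.8118
  5    50,500.00    33,662.2853   168,311.4265
  Σ                 35,301.8953   172,244.5062
Price P = Σ PV = 35,301.8953.
Macaulay duration = Σ(t·PV) / P = 172,244.5062 / 35,301.8953 = 4.87919 years.

4.879 years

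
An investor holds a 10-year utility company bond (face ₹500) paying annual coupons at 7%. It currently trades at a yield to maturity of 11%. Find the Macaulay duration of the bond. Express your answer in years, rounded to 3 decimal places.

7.117 years

Periodic yield y = 0.11. Discount each cash flow and weight by its year:
  t   CF        PV=CF/(1+0.11)^t    t·PV
  1        35.00        31.5315        31.5315
  2        35.00        28.4068        56.8136
  3        35.00        25.5917        76.7751
  4        35.00        23.0556        92.2223
  5        35.00        20.7708       103.8540
  6        35.00        18.7124       112.2746
  7        35.00        16.8580       118.0063
  8        35.00        15.1874       121.4994
  9        35.00        13.6824       123.1413
  10      535.00       188.4187     1,884.1870
  Σ                    382.2154     2,720.3051
Price P = Σ PV = 382.2154.
Macaulay duration = Σ(t·PV) / P = 2,720.3051 / 382.2154 = 7.11721 years.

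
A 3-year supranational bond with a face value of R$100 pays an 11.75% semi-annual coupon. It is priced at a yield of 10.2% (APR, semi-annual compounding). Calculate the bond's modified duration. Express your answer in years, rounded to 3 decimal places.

Periodic yield y = 0.051. First find Macaulay duration:
  t   CF        PV=CF/(1+0.051)^t    t·PV
  1        5.875         5.5899         5.5899
  2        5.875         5.3187        10.6373
  3        5.875         5.0606        15.1817
  4        5.875         4.8150        19.2600
  5        5.875         4.5814        22.9068
  6      105.875        78.5556       471.3336
  Σ                    103.9211       544.9094
P = 103.9211; Macaulay duration = 544.9094 / 103.9211 = 5.24349 half-year periods = 2.62175 years.
Modified duration = D_Mac / (1 + y) = 2.62175 / 1.051 = 2.49452 years.

2.495 years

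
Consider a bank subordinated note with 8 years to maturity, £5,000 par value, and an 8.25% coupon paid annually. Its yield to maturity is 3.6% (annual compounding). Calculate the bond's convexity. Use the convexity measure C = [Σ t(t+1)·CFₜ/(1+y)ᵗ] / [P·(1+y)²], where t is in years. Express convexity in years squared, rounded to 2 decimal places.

With y = 0.036:
  t   CF        PV=CF/(1+0.036)^t    t·PV        t(t+1)·PV
  1       412.50       398.1660       398.1660         796.3320
  2       412.50       384.3301       768.6603       2,305.9808
  3       412.50       370.9750     1,112.9251       4,451.7004
  4       412.50       358.0840     1,432.3360       7,161.6802
  5       412.50       345.6409     1,728.2047      10,369.2282
  6       412.50       333.6302     2,001.7815      14,012.4705
  7       412.50       322.0369     2,254.2584      18,034.0675
  8     5,412.50     4,078.6822    32,629.4575     293,665.1174
  Σ                  6,591.5455    42,325.7896     350,796.5772
P = 6,591.5455.
Convexity = Σ t(t+1)·PV / [P·(1+y)²] = 350,796.5772 / (6,591.5455 × 1.073296) = 49.58480.

49.58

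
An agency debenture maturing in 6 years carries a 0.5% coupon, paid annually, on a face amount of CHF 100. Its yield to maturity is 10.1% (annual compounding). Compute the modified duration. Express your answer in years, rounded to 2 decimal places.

5.36 years

Periodic yield y = 0.101. First find Macaulay duration:
  t   CF        PV=CF/(1+0.101)^t    t·PV
  1         0.50         0.4541         0.4541
  2         0.50         0.4125         0.8249
  3         0.50         0.3746         1.1239
  4         0.50         0.3403         1.3611
  5         0.50         0.3091         1.5453
  6       100.50        56.4212       338.5271
  Σ                     58.3117       343.8364
P = 58.3117; Macaulay duration = 343.8364 / 58.3117 = 5.89652 years.
Modified duration = D_Mac / (1 + y) = 5.89652 / 1.101 = 5.35560 years.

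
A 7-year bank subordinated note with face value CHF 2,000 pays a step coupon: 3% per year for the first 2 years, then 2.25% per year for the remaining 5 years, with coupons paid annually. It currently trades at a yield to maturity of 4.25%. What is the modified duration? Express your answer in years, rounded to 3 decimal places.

6.177 years

Periodic yield y = 0.0425. First find Macaulay duration:
  t   CF        PV=CF/(1+0.0425)^t    t·PV
  1        60.00        57.5540        57.5540
  2        60.00        55.2076       110.4153
  3        45.00        39.7177       119.1532
  4        45.00        38.0985       152.3941
  5        45.00        36.5454       182.7268
  6        45.00        35.0555       210.3330
  7     2,045.00     1,528.1320    10,696.9239
  Σ                  1,790.3107    11,529.5002
P = 1,790.3107; Macaulay duration = 11,529.5002 / 1,790.3107 = 6.43994 years.
Modified duration = D_Mac / (1 + y) = 6.43994 / 1.0425 = 6.17740 years.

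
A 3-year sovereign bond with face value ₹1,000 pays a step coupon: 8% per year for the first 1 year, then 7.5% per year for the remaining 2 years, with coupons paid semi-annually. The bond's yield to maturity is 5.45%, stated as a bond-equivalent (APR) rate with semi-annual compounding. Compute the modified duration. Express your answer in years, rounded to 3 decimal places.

2.668 years

Periodic yield y = 0.02725. First find Macaulay duration:
  t   CF        PV=CF/(1+0.02725)^t    t·PV
  1        40.00        38.9389        38.9389
  2        40.00        37.9060        75.8120
  3        37.50        34.5942       103.7825
  4        37.50        33.6765       134.7059
  5        37.50        32.7831       163.9157
  6     1,037.50       882.9400     5,297.6402
  Σ                  1,060.8387     5,814.7951
P = 1,060.8387; Macaulay duration = 5,814.7951 / 1,060.8387 = 5.48132 half-year periods = 2.74066 years.
Modified duration = D_Mac / (1 + y) = 2.74066 / 1.02725 = 2.66796 years.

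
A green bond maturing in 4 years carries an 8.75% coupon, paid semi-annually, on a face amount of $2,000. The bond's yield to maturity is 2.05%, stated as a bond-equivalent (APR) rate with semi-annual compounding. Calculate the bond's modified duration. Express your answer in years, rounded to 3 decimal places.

3.491 years

Periodic yield y = 0.01025. First find Macaulay duration:
  t   CF        PV=CF/(1+0.01025)^t    t·PV
  1        87.50        86.6122        86.6122
  2        87.50        85.7335       171.4669
  3        87.50        84.8636       254.5908
  4        87.50        84.0026       336.0103
  5        87.50        83.1503       415.7514
  6        87.50        82.3066       493.8399
  7        87.50        81.4716       570.3009
  8     2,087.50     1,923.9581    15,391.6649
  Σ                  2,512.0985    17,720.2374
P = 2,512.0985; Macaulay duration = 17,720.2374 / 2,512.0985 = 7.05396 half-year periods = 3.52698 years.
Modified duration = D_Mac / (1 + y) = 3.52698 / 1.01025 = 3.49119 years.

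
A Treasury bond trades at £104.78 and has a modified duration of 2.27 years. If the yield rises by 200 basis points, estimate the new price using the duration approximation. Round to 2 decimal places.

Duration approximation: ΔP/P ≈ -D_mod · Δy = -2.27 × (+0.02) = -0.045400.
New price ≈ 104.78 × (1 - 0.045400) = 100.022988.

£100.02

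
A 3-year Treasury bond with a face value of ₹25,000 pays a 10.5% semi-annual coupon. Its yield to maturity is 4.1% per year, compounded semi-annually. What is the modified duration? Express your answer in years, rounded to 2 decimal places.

2.63 years

Periodic yield y = 0.0205. First find Macaulay duration:
  t   CF        PV=CF/(1+0.0205)^t    t·PV
  1     1,312.50     1,286.1342     1,286.1342
  2     1,312.50     1,260.2981     2,520.5963
  3     1,312.50     1,234.9810     3,704.9431
  4     1,312.50     1,210.1725     4,840.6900
  5     1,312.50     1,185.8623     5,929.3116
  6    26,312.50    23,296.1449   139,776.8694
  Σ                 29,473.5931   158,058.5445
P = 29,473.5931; Macaulay duration = 158,058.5445 / 29,473.5931 = 5.36272 half-year periods = 2.68136 years.
Modified duration = D_Mac / (1 + y) = 2.68136 / 1.0205 = 2.62749 years.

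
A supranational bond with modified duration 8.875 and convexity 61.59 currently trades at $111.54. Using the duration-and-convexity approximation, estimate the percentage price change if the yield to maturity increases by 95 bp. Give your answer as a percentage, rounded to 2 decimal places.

-8.15%

Duration effect: -D_mod·Δy = -8.875 × (+0.0095) = -0.0843125
Convexity effect: ½·C·(Δy)² = 0.5 × 61.59 × (0.0095)² = +0.00277924875
ΔP/P ≈ -0.0843125 + 0.00277924875 = -0.08153325125
= -8.153325125%.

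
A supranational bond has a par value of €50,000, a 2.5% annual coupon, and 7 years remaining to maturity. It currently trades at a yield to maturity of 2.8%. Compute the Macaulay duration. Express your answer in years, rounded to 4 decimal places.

6.5025 years

Periodic yield y = 0.028. Discount each cash flow and weight by its year:
  t   CF        PV=CF/(1+0.028)^t    t·PV
  1     1,250.00     1,215.9533     1,215.9533
  2     1,250.00     1,182.8340     2,365.6679
  3     1,250.00     1,150.6167     3,451.8501
  4     1,250.00     1,119.2769     4,477.1077
  5     1,250.00     1,088.7908     5,443.9540
  6     1,250.00     1,059.1350     6,354.8101
  7    51,250.00    42,241.7661   295,692.3625
  Σ                 49,058.3728   319,001.7055
Price P = Σ PV = 49,058.3728.
Macaulay duration = Σ(t·PV) / P = 319,001.7055 / 49,058.3728 = 6.50249 years.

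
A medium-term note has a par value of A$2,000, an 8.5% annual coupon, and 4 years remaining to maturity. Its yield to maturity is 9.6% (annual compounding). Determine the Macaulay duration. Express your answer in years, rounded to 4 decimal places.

Periodic yield y = 0.096. Discount each cash flow and weight by its year:
  t   CF        PV=CF/(1+0.096)^t    t·PV
  1       170.00       155.1095       155.1095
  2       170.00       141.5233       283.0465
  3       170.00       129.1271       387.3812
  4     2,170.00     1,503.8950     6,015.5800
  Σ                  1,929.6548     6,841.1172
Price P = Σ PV = 1,929.6548.
Macaulay duration = Σ(t·PV) / P = 6,841.1172 / 1,929.6548 = 3.54525 years.

3.5453 years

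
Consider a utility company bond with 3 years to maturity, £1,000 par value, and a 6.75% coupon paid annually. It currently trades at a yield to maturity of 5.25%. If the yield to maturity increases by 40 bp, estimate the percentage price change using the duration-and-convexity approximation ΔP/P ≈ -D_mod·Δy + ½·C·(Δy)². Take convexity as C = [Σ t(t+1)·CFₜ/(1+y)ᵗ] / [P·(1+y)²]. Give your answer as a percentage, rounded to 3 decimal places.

-1.063%

With y = 0.0525:
  t   CF        PV=CF/(1+0.0525)^t    t·PV        t(t+1)·PV
  1        67.50        64.1330        64.1330         128.2660
  2        67.50        60.9340       121.8680         365.6039
  3     1,067.50       915.5911     2,746.7733      10,987.0934
  Σ                  1,040.6581     2,932.7743      11,480.9633
P = 1,040.6581; D_Mac = 2.81819 yrs; D_mod = 2.67762 yrs; C = 9.95924.
Duration effect: -2.67762 × (+0.004) = -0.010710
Convexity effect: 0.5 × 9.95924 × (0.004)² = +0.0000797
ΔP/P ≈ -0.010710 + 0.0000797 = -0.010631 = -1.0631%.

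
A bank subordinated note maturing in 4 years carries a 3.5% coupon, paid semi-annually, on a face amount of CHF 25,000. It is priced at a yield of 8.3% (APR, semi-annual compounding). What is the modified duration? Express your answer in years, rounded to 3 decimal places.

Periodic yield y = 0.0415. First find Macaulay duration:
  t   CF        PV=CF/(1+0.0415)^t    t·PV
  1       437.50       420.0672       420.0672
  2       437.50       403.3291       806.6581
  3       437.50       387.2579     1,161.7736
  4       437.50       371.8270     1,487.3081
  5       437.50       357.0111     1,785.0554
  6       437.50       342.7855     2,056.7129
  7       437.50       329.1267     2,303.8870
  8    25,437.50    18,373.8528   146,990.8222
  Σ                 20,985.2572   157,012.2845
P = 20,985.2572; Macaulay duration = 157,012.2845 / 20,985.2572 = 7.48203 half-year periods = 3.74101 years.
Modified duration = D_Mac / (1 + y) = 3.74101 / 1.0415 = 3.59195 years.

3.592 years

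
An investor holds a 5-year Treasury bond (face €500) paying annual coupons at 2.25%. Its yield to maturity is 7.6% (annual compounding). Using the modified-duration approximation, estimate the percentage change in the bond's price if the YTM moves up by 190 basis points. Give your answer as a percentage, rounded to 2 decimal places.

-8.39%

Periodic yield y = 0.076. Modified duration first:
  t   CF        PV=CF/(1+0.076)^t    t·PV
  1        11.25        10.4554        10.4554
  2        11.25         9.7169        19.4338
  3        11.25         9.0306        27.0917
  4        11.25         8.3927        33.5709
  5       511.25       354.4639     1,772.3193
  Σ                    392.0595     1,862.8712
P = 392.0595; D_Mac = 4.75150 yrs; D_mod = 4.75150/(1+0.076) = 4.41589 yrs.
ΔP/P ≈ -D_mod · Δy = -4.41589 × (+0.019) = -0.083902 = -8.3902%.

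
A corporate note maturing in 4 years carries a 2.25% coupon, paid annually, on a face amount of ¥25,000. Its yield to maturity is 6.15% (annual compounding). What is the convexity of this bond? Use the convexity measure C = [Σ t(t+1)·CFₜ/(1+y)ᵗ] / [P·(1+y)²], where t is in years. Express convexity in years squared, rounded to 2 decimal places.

With y = 0.0615:
  t   CF        PV=CF/(1+0.0615)^t    t·PV        t(t+1)·PV
  1       562.50       529.9105       529.9105       1,059.8210
  2       562.50       499.2091       998.4183       2,995.2549
  3       562.50       470.2865     1,410.8596       5,643.4382
  4    25,562.50    20,133.6879    80,534.7514     402,673.7572
  Σ                 21,633.0940    83,473.9398     412,372.2713
P = 21,633.0940.
Convexity = Σ t(t+1)·PV / [P·(1+y)²] = 412,372.2713 / (21,633.0940 × 1.126782) = 16.91729.

16.92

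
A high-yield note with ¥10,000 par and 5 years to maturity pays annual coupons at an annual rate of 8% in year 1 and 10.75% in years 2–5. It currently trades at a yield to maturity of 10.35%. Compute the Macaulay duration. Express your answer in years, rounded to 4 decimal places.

Periodic yield y = 0.1035. Discount each cash flow and weight by its year:
  t   CF        PV=CF/(1+0.1035)^t    t·PV
  1       800.00       724.9660       724.9660
  2     1,075.00       882.8030     1,765.6060
  3     1,075.00       800.0027     2,400.0081
  4     1,075.00       724.9685     2,899.8738
  5    11,075.00     6,768.3381    33,841.6907
  Σ                  9,901.0783    41,632.1446
Price P = Σ PV = 9,901.0783.
Macaulay duration = Σ(t·PV) / P = 41,632.1446 / 9,901.0783 = 4.20481 years.

4.2048 years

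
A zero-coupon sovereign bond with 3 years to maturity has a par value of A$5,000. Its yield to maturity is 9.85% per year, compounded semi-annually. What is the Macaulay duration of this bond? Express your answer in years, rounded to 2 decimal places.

A zero-coupon bond has a single cash flow at maturity, so its Macaulay duration equals its maturity: 3 years.
(Equivalently: 6 semi-annual periods ÷ 2 = 3 years.)

3.00 years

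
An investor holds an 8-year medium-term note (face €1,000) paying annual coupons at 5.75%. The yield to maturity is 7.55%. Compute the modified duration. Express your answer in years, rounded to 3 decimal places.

Periodic yield y = 0.0755. First find Macaulay duration:
  t   CF        PV=CF/(1+0.0755)^t    t·PV
  1        57.50        53.4635        53.4635
  2        57.50        49.7104        99.4207
  3        57.50        46.2207       138.6621
  4        57.50        42.9760       171.9041
  5        57.50        39.9591       199.7955
  6        57.50        37.1540       222.9239
  7        57.50        34.5458       241.8204
  8     1,057.50       590.7409     4,725.9274
  Σ                    894.7704     5,853.9177
P = 894.7704; Macaulay duration = 5,853.9177 / 894.7704 = 6.54237 years.
Modified duration = D_Mac / (1 + y) = 6.54237 / 1.0755 = 6.08309 years.

6.083 years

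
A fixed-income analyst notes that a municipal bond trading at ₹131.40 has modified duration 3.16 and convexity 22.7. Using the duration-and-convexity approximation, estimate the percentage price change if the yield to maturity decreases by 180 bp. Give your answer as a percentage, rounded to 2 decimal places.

+6.06%

Duration effect: -D_mod·Δy = -3.16 × (-0.018) = +0.056880
Convexity effect: ½·C·(Δy)² = 0.5 × 22.7 × (-0.018)² = +0.0036774
ΔP/P ≈ +0.056880 + 0.0036774 = +0.0605574
= +6.05574%.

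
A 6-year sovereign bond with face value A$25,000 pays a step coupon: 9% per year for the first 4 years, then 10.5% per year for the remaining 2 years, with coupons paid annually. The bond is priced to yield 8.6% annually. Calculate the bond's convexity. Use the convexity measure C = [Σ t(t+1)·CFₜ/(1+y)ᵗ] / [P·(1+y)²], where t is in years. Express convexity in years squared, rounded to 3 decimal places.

With y = 0.086:
  t   CF        PV=CF/(1+0.086)^t    t·PV        t(t+1)·PV
  1     2,250.00     2,071.8232     2,071.8232       4,143.6464
  2     2,250.00     1,907.7562     3,815.5123      11,446.5370
  3     2,250.00     1,756.6816     5,270.0447      21,080.1787
  4     2,250.00     1,617.5705     6,470.2820      32,351.4099
  5     2,625.00     1,737.7215     8,688.6076      52,131.6458
  6    27,625.00    16,839.2729   101,035.6374     707,249.4617
  Σ                 25,930.8259   127,351.9072     828,402.8796
P = 25,930.8259.
Convexity = Σ t(t+1)·PV / [P·(1+y)²] = 828,402.8796 / (25,930.8259 × 1.179396) = 27.08729.

27.087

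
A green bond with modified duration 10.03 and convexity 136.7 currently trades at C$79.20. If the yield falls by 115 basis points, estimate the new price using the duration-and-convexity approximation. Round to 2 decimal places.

C$89.05

Duration effect: -D_mod·Δy = -10.03 × (-0.0115) = +0.115345
Convexity effect: ½·C·(Δy)² = 0.5 × 136.7 × (-0.0115)² = +0.0090392875
ΔP/P ≈ +0.115345 + 0.0090392875 = +0.1243842875
New price ≈ 79.20 × (1 + 0.1243842875) = 89.05123557.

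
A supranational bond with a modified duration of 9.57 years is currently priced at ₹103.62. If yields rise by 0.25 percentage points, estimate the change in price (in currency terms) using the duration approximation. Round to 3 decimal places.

-₹2.479

Duration approximation: ΔP/P ≈ -D_mod · Δy = -9.57 × (+0.0025) = -0.023925.
ΔP ≈ 103.62 × (-0.023925) = -2.4791085.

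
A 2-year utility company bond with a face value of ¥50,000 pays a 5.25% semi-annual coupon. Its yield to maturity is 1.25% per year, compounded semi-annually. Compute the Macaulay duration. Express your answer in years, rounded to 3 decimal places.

1.928 years

Periodic yield y = 0.00625. Discount each cash flow and weight by its period:
  t   CF        PV=CF/(1+0.00625)^t    t·PV
  1     1,312.50     1,304.3478     1,304.3478
  2     1,312.50     1,296.2463     2,592.4926
  3     1,312.50     1,288.1951     3,864.5852
  4    51,312.50    50,049.4836   200,197.9344
  Σ                 53,938.2728   207,959.3600
Price P = Σ PV = 53,938.2728.
Macaulay duration = Σ(t·PV) / P = 207,959.3600 / 53,938.2728 = 3.85551 half-year periods.
In years: 3.85551 / 2 = 1.92775 years.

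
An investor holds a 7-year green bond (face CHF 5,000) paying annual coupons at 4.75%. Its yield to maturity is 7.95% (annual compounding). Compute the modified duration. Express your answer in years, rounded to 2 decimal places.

Periodic yield y = 0.0795. First find Macaulay duration:
  t   CF        PV=CF/(1+0.0795)^t    t·PV
  1       237.50       220.0093       220.0093
  2       237.50       203.8066       407.6133
  3       237.50       188.7973       566.3918
  4       237.50       174.8932       699.5730
  5       237.50       162.0132       810.0660
  6       237.50       150.0817       900.4902
  7     5,237.50     3,065.9531    21,461.6718
  Σ                  4,165.5544    25,065.8152
P = 4,165.5544; Macaulay duration = 25,065.8152 / 4,165.5544 = 6.01740 years.
Modified duration = D_Mac / (1 + y) = 6.01740 / 1.0795 = 5.57425 years.

5.57 years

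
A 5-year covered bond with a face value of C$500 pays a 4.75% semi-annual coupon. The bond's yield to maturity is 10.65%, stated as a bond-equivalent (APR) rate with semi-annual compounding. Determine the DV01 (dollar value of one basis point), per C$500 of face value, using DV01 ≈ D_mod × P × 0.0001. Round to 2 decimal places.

C$0.16

Periodic yield y = 0.05325.
  t   CF        PV=CF/(1+0.05325)^t    t·PV
  1       11.875        11.2746        11.2746
  2       11.875        10.7046        21.4092
  3       11.875        10.1634        30.4902
  4       11.875         9.6496        38.5983
  5       11.875         9.1617        45.8085
  6       11.875         8.6985        52.1911
  7       11.875         8.2587        57.8111
  8       11.875         7.8412        62.7295
  9       11.875         7.4448        67.0028
  10     511.875       304.6837     3,046.8371
  Σ                    387.8808     3,434.1525
P = 387.8808; D_Mac = 8.85363 half-year periods = 4.42681 yrs; D_mod = 4.20300 yrs.
DV01 ≈ 4.20300 × 387.8808 × 0.0001 = 0.163026.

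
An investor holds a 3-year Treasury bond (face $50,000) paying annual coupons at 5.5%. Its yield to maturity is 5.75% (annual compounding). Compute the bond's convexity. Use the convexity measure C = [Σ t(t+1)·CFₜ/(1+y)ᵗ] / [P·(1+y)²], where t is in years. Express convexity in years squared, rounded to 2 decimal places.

10.00

With y = 0.0575:
  t   CF        PV=CF/(1+0.0575)^t    t·PV        t(t+1)·PV
  1     2,750.00     2,600.4728     2,600.4728       5,200.9456
  2     2,750.00     2,459.0759     4,918.1519      14,754.4557
  3    52,750.00    44,604.7732   133,814.3197     535,257.2788
  Σ                 49,664.3220   141,332.9444     555,212.6801
P = 49,664.3220.
Convexity = Σ t(t+1)·PV / [P·(1+y)²] = 555,212.6801 / (49,664.3220 × 1.118306) = 9.99664.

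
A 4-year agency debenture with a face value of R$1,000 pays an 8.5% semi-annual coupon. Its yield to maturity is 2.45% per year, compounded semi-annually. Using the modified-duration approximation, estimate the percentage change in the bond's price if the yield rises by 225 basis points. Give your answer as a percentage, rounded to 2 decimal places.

-7.85%

Periodic yield y = 0.01225. Modified duration first:
  t   CF        PV=CF/(1+0.01225)^t    t·PV
  1        42.50        41.9857        41.9857
  2        42.50        41.4776        82.9552
  3        42.50        40.9756       122.9269
  4        42.50        40.4797       161.9190
  5        42.50        39.9899       199.9494
  6        42.50        39.5059       237.0355
  7        42.50        39.0278       273.1948
  8     1,042.50       945.7444     7,565.9552
  Σ                  1,229.1867     8,685.9216
P = 1,229.1867; D_Mac = 7.06640 half-year periods = 3.53320 yrs; D_mod = 3.53320/(1+0.01225) = 3.49044 yrs.
ΔP/P ≈ -D_mod · Δy = -3.49044 × (+0.0225) = -0.078535 = -7.8535%.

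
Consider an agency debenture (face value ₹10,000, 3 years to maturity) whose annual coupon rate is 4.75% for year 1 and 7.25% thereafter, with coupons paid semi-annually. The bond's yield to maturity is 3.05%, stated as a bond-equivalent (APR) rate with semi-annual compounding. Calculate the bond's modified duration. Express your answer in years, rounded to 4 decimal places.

Periodic yield y = 0.01525. First find Macaulay duration:
  t   CF        PV=CF/(1+0.01525)^t    t·PV
  1       237.50       233.9325       233.9325
  2       237.50       230.4186       460.8373
  3       362.50       346.4089     1,039.2266
  4       362.50       341.2055     1,364.8220
  5       362.50       336.0803     1,680.4014
  6    10,362.50     9,462.9502    56,777.7012
  Σ                 10,950.9960    61,556.9210
P = 10,950.9960; Macaulay duration = 61,556.9210 / 10,950.9960 = 5.62113 half-year periods = 2.81056 years.
Modified duration = D_Mac / (1 + y) = 2.81056 / 1.01525 = 2.76835 years.

2.7683 years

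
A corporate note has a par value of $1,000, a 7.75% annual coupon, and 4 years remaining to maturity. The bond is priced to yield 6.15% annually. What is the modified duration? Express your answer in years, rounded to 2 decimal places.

3.39 years

Periodic yield y = 0.0615. First find Macaulay duration:
  t   CF        PV=CF/(1+0.0615)^t    t·PV
  1        77.50        73.0099        73.0099
  2        77.50        68.7799       137.5599
  3        77.50        64.7950       194.3851
  4     1,077.50       848.6669     3,394.6678
  Σ                  1,055.2518     3,799.6226
P = 1,055.2518; Macaulay duration = 3,799.6226 / 1,055.2518 = 3.60068 years.
Modified duration = D_Mac / (1 + y) = 3.60068 / 1.0615 = 3.39207 years.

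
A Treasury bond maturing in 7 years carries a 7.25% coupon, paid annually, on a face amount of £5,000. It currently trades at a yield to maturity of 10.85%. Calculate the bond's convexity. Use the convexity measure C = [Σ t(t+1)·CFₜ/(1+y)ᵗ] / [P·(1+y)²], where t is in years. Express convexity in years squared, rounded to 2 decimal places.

With y = 0.1085:
  t   CF        PV=CF/(1+0.1085)^t    t·PV        t(t+1)·PV
  1       362.50       327.0185       327.0185         654.0370
  2       362.50       295.0099       590.0198       1,770.0595
  3       362.50       266.1343       798.4030       3,193.6121
  4       362.50       240.0851       960.3404       4,801.7021
  5       362.50       216.5856     1,082.9279       6,497.5672
  6       362.50       195.3862     1,172.3170       8,206.2193
  7     5,362.50     2,607.4586    18,252.2103     146,017.6821
  Σ                  4,147.6782    23,183.2369     171,140.8792
P = 4,147.6782.
Convexity = Σ t(t+1)·PV / [P·(1+y)²] = 171,140.8792 / (4,147.6782 × 1.228772) = 33.57974.

33.58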